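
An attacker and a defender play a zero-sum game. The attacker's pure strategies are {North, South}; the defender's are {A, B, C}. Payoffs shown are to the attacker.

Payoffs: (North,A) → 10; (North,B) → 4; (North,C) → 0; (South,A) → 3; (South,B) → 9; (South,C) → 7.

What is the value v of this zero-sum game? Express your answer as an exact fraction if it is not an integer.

5

Row minima: North → 0, South → 3; maximin = 3.
Column maxima: A → 10, B → 9, C → 7; minimax = 7.
3 ≠ 7, so there is no saddle point; optimal play is mixed.
B is strictly dominated by C (it gives the attacker strictly more in every row), so the defender never plays it.
On the remaining 2×2 (North, South vs A, C):
Let the attacker play North with probability p. Expected payoff against A: 10p + 3(1−p) = 7p + 3; against C: 0p + 7(1−p) = −7p + 7.
Setting these equal: 7p + 3 = −7p + 7 ⇒ 14p = 4 ⇒ p = 2/7, and the value is (7)·(2/7) + 3 = 5.
For the defender: with q = P(A), equating North's and South's payoffs gives 10q = −4q + 7 ⇒ q = 1/2.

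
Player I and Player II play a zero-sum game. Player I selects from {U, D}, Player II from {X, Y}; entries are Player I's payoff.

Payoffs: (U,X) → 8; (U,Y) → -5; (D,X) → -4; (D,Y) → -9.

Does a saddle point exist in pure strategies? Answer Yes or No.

Yes

Row minima: U → -5, D → -9; maximin = -5.
Column maxima: X → 8, Y → -5; minimax = -5.
maximin = minimax = -5, so a saddle point exists.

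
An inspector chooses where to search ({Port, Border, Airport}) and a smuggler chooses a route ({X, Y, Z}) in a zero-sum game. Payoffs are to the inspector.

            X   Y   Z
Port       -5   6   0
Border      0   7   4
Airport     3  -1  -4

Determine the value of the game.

12/11

Row minima: Port → -5, Border → 0, Airport → -4; maximin = 0.
Column maxima: X → 3, Y → 7, Z → 4; minimax = 3.
0 ≠ 3, so there is no saddle point; optimal play is mixed.
Port is strictly dominated by Border, so the inspector never plays it.
Y is strictly dominated by Z (it gives the inspector strictly more in every row), so the smuggler never plays it.
On the remaining 2×2 (Border, Airport vs X, Z):
Let the inspector play Border with probability p. Expected payoff against X: 0p + 3(1−p) = −3p + 3; against Z: 4p + (-4)(1−p) = 8p − 4.
Setting these equal: −3p + 3 = 8p − 4 ⇒ −11p = -7 ⇒ p = 7/11, and the value is (-3)·(7/11) + 3 = 12/11.
For the smuggler: with q = P(X), equating Border's and Airport's payoffs gives −4q + 4 = 7q − 4 ⇒ q = 8/11.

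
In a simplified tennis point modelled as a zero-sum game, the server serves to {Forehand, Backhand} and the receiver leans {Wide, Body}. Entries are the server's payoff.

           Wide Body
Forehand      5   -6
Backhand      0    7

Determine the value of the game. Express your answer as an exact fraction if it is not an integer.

35/18

Row minima: Forehand → -6, Backhand → 0; maximin = 0.
Column maxima: Wide → 5, Body → 7; minimax = 5.
0 ≠ 5, so there is no saddle point; optimal play is mixed.
Let the server play Forehand with probability p. Expected payoff against Wide: 5p + 0(1−p) = 5p; against Body: (-6)p + 7(1−p) = −13p + 7.
Setting these equal: 5p = −13p + 7 ⇒ 18p = 7 ⇒ p = 7/18, and the value is (5)·(7/18) = 35/18.
For the receiver: with q = P(Wide), equating Forehand's and Backhand's payoffs gives 11q − 6 = −7q + 7 ⇒ q = 13/18.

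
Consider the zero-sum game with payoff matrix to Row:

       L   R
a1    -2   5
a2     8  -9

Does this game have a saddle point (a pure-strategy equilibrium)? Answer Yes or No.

Row minima: a1 → -2, a2 → -9; maximin = -2.
Column maxima: L → 8, R → 5; minimax = 5.
-2 ≠ 5, so no pure-strategy equilibrium exists.

No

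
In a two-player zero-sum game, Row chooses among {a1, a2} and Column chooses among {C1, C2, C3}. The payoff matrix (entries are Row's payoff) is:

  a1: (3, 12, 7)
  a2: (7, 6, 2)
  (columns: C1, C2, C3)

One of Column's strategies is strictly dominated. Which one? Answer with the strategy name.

C2

C3 holds Row's payoff strictly below C2 in every row: 7 < 12, 2 < 6.
So C2 is strictly dominated for Column.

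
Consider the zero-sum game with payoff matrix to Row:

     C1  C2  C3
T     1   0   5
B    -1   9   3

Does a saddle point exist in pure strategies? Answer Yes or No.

Row minima: T → 0, B → -1; maximin = 0.
Column maxima: C1 → 1, C2 → 9, C3 → 5; minimax = 1.
0 ≠ 1, so no pure-strategy equilibrium exists.

No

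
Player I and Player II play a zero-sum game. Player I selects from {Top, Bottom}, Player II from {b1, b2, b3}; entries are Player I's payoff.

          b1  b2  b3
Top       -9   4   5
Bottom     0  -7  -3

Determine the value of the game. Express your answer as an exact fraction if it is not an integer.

-63/20

Row minima: Top → -9, Bottom → -7; maximin = -7.
Column maxima: b1 → 0, b2 → 4, b3 → 5; minimax = 0.
-7 ≠ 0, so there is no saddle point; optimal play is mixed.
b3 is strictly dominated by b2 (it gives Player I strictly more in every row), so Player II never plays it.
On the remaining 2×2 (Top, Bottom vs b1, b2):
Let Player I play Top with probability p. Expected payoff against b1: (-9)p + 0(1−p) = −9p; against b2: 4p + (-7)(1−p) = 11p − 7.
Setting these equal: −9p = 11p − 7 ⇒ −20p = -7 ⇒ p = 7/20, and the value is (-9)·(7/20) = -63/20.
For Player II: with q = P(b1), equating Top's and Bottom's payoffs gives −13q + 4 = 7q − 7 ⇒ q = 11/20.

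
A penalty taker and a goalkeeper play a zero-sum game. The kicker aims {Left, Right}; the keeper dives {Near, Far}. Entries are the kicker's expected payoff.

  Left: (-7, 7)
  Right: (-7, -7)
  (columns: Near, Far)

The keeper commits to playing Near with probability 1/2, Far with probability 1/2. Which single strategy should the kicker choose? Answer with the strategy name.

Expected payoff of Left: (1/2)·(-7) + (1/2)·7 = 0.
Expected payoff of Right: (1/2)·(-7) + (1/2)·(-7) = -7.
The largest is 0, so the kicker's best response is Left.

Left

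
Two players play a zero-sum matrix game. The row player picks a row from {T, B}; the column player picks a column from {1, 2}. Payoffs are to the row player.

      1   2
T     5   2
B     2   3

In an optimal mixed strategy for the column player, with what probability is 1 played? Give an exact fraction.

Row minima: T → 2, B → 2; maximin = 2.
Column maxima: 1 → 5, 2 → 3; minimax = 3.
2 ≠ 3, so there is no saddle point; optimal play is mixed.
Let the row player play T with probability p. Expected payoff against 1: 5p + 2(1−p) = 3p + 2; against 2: 2p + 3(1−p) = −p + 3.
Setting these equal: 3p + 2 = −p + 3 ⇒ 4p = 1 ⇒ p = 1/4, and the value is (3)·(1/4) + 2 = 11/4.
For the column player: with q = P(1), equating T's and B's payoffs gives 3q + 2 = −q + 3 ⇒ q = 1/4.

1/4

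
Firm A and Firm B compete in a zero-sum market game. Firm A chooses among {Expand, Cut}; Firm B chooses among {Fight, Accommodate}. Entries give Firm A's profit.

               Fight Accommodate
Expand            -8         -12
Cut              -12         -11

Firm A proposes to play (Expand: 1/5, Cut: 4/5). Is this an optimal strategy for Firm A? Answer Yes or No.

Yes

Against Fight this mix gives (1/5)·(-8) + (4/5)·(-12) = -56/5.
Against Accommodate this mix gives (1/5)·(-12) + (4/5)·(-11) = -56/5.
All of Firm B's active replies (Fight, Accommodate) yield -56/5, and no column does worse for Firm A. The mix makes Firm B indifferent and guarantees -56/5, so it is optimal.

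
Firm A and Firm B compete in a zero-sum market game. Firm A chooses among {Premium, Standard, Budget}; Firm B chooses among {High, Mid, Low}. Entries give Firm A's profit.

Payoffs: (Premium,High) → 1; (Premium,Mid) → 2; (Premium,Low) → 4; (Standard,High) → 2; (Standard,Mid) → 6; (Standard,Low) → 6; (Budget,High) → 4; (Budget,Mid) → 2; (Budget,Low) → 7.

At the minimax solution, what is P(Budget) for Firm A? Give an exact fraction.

Row minima: Premium → 1, Standard → 2, Budget → 2; maximin = 2.
Column maxima: High → 4, Mid → 6, Low → 7; minimax = 4.
2 ≠ 4, so there is no saddle point; optimal play is mixed.
Premium is strictly dominated by Standard, so Firm A never plays it.
Low is strictly dominated by High (it gives Firm A strictly more in every row), so Firm B never plays it.
On the remaining 2×2 (Standard, Budget vs High, Mid):
Let Firm A play Standard with probability p. Expected payoff against High: 2p + 4(1−p) = −2p + 4; against Mid: 6p + 2(1−p) = 4p + 2.
Setting these equal: −2p + 4 = 4p + 2 ⇒ −6p = -2 ⇒ p = 1/3, and the value is (-2)·(1/3) + 4 = 10/3.
For Firm B: with q = P(High), equating Standard's and Budget's payoffs gives −4q + 6 = 2q + 2 ⇒ q = 2/3.

2/3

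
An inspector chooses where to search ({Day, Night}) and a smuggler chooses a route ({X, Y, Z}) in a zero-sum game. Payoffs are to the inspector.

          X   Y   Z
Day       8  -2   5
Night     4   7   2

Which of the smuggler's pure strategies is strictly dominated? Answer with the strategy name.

Z holds the inspector's payoff strictly below X in every row: 5 < 8, 2 < 4.
So X is strictly dominated for the smuggler.

X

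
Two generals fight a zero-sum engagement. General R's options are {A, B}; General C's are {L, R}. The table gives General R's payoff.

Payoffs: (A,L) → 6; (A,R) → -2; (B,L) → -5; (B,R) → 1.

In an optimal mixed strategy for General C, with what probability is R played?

11/14

Row minima: A → -2, B → -5; maximin = -2.
Column maxima: L → 6, R → 1; minimax = 1.
-2 ≠ 1, so there is no saddle point; optimal play is mixed.
Let General R play A with probability p. Expected payoff against L: 6p + (-5)(1−p) = 11p − 5; against R: (-2)p + 1(1−p) = −3p + 1.
Setting these equal: 11p − 5 = −3p + 1 ⇒ 14p = 6 ⇒ p = 3/7, and the value is (11)·(3/7) − 5 = -2/7.
For General C: with q = P(L), equating A's and B's payoffs gives 8q − 2 = −6q + 1 ⇒ q = 3/14.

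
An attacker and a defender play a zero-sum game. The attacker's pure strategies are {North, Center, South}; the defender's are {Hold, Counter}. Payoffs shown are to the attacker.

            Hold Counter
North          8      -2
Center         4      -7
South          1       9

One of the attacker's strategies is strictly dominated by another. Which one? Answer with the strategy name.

North gives a strictly higher payoff than Center against every column: 8 > 4, -2 > -7.
So Center is strictly dominated and the attacker never plays it.

Center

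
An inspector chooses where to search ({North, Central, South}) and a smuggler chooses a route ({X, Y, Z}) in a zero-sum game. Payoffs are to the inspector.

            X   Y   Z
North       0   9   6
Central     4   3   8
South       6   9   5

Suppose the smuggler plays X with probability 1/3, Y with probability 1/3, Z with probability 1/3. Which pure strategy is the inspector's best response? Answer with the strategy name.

Expected payoff of North: (1/3)·0 + (1/3)·9 + (1/3)·6 = 5.
Expected payoff of Central: (1/3)·4 + (1/3)·3 + (1/3)·8 = 5.
Expected payoff of South: (1/3)·6 + (1/3)·9 + (1/3)·5 = 20/3.
The largest is 20/3, so the inspector's best response is South.

South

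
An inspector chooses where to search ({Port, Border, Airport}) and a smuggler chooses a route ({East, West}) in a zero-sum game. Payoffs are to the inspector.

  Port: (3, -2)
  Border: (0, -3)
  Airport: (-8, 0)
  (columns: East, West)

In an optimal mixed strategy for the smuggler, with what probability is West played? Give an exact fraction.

Row minima: Port → -2, Border → -3, Airport → -8; maximin = -2.
Column maxima: East → 3, West → 0; minimax = 0.
-2 ≠ 0, so there is no saddle point; optimal play is mixed.
Border is strictly dominated by Port, so the inspector never plays it.
On the remaining 2×2 (Port, Airport vs East, West):
Let the inspector play Port with probability p. Expected payoff against East: 3p + (-8)(1−p) = 11p − 8; against West: (-2)p + 0(1−p) = −2p.
Setting these equal: 11p − 8 = −2p ⇒ 13p = 8 ⇒ p = 8/13, and the value is (11)·(8/13) − 8 = -16/13.
For the smuggler: with q = P(East), equating Port's and Airport's payoffs gives 5q − 2 = −8q ⇒ q = 2/13.

11/13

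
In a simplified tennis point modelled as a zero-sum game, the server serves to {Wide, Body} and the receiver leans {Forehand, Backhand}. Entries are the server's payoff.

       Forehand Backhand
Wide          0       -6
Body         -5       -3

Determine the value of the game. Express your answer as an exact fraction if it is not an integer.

-15/4

Row minima: Wide → -6, Body → -5; maximin = -5.
Column maxima: Forehand → 0, Backhand → -3; minimax = -3.
-5 ≠ -3, so there is no saddle point; optimal play is mixed.
Let the server play Wide with probability p. Expected payoff against Forehand: 0p + (-5)(1−p) = 5p − 5; against Backhand: (-6)p + (-3)(1−p) = −3p − 3.
Setting these equal: 5p − 5 = −3p − 3 ⇒ 8p = 2 ⇒ p = 1/4, and the value is (5)·(1/4) − 5 = -15/4.
For the receiver: with q = P(Forehand), equating Wide's and Body's payoffs gives 6q − 6 = −2q − 3 ⇒ q = 3/8.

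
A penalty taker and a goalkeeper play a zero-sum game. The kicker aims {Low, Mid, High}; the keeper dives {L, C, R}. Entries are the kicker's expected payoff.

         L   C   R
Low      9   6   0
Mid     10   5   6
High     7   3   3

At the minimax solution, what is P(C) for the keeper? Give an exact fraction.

6/7

Row minima: Low → 0, Mid → 5, High → 3; maximin = 5.
Column maxima: L → 10, C → 6, R → 6; minimax = 6.
5 ≠ 6, so there is no saddle point; optimal play is mixed.
High is strictly dominated by Mid, so the kicker never plays it.
L is strictly dominated by C (it gives the kicker strictly more in every row), so the keeper never plays it.
On the remaining 2×2 (Low, Mid vs C, R):
Let the kicker play Low with probability p. Expected payoff against C: 6p + 5(1−p) = p + 5; against R: 0p + 6(1−p) = −6p + 6.
Setting these equal: p + 5 = −6p + 6 ⇒ 7p = 1 ⇒ p = 1/7, and the value is (1)·(1/7) + 5 = 36/7.
For the keeper: with q = P(C), equating Low's and Mid's payoffs gives 6q = −q + 6 ⇒ q = 6/7.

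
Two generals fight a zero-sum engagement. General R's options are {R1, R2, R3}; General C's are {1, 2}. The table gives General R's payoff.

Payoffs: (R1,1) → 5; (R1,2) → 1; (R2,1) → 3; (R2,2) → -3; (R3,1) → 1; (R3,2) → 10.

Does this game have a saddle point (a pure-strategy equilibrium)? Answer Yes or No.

Row minima: R1 → 1, R2 → -3, R3 → 1; maximin = 1.
Column maxima: 1 → 5, 2 → 10; minimax = 5.
1 ≠ 5, so no pure-strategy equilibrium exists.

No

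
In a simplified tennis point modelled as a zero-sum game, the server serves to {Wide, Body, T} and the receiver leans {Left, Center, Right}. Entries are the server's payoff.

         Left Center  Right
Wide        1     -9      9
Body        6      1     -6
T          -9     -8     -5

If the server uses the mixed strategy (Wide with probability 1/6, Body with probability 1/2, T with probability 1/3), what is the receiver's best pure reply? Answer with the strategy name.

Center

If the receiver plays Left, the server's expected payoff is (1/6)·1 + (1/2)·6 + (1/3)·(-9) = 1/6.
If the receiver plays Center, the server's expected payoff is (1/6)·(-9) + (1/2)·1 + (1/3)·(-8) = -11/3.
If the receiver plays Right, the server's expected payoff is (1/6)·9 + (1/2)·(-6) + (1/3)·(-5) = -19/6.
The receiver minimizes the server's payoff; the smallest is -11/3, so the best response is Center.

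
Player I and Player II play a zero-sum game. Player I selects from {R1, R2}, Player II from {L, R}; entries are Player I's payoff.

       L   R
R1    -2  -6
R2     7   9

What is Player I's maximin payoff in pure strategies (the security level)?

7

Row minima: R1 → -6, R2 → 7.
The best of these is 7.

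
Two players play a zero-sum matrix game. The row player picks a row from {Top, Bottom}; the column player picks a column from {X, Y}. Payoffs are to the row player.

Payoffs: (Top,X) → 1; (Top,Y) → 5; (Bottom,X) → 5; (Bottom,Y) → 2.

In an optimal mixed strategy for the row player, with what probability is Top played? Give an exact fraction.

3/7

Row minima: Top → 1, Bottom → 2; maximin = 2.
Column maxima: X → 5, Y → 5; minimax = 5.
2 ≠ 5, so there is no saddle point; optimal play is mixed.
Let the row player play Top with probability p. Expected payoff against X: 1p + 5(1−p) = −4p + 5; against Y: 5p + 2(1−p) = 3p + 2.
Setting these equal: −4p + 5 = 3p + 2 ⇒ −7p = -3 ⇒ p = 3/7, and the value is (-4)·(3/7) + 5 = 23/7.
For the column player: with q = P(X), equating Top's and Bottom's payoffs gives −4q + 5 = 3q + 2 ⇒ q = 3/7.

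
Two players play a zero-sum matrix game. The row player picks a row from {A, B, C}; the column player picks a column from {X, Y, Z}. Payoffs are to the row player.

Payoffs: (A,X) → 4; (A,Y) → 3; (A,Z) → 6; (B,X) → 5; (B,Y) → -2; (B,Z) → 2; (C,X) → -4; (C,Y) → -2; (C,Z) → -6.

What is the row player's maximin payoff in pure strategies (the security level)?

Row minima: A → 3, B → -2, C → -6.
The best of these is 3.

3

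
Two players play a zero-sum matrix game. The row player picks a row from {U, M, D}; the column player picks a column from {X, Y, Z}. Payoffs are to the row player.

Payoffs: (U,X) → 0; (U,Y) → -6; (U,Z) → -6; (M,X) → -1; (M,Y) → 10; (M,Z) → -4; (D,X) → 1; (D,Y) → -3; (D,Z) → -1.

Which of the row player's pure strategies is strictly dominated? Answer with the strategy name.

D gives a strictly higher payoff than U against every column: 1 > 0, -3 > -6, -1 > -6.
So U is strictly dominated and the row player never plays it.

U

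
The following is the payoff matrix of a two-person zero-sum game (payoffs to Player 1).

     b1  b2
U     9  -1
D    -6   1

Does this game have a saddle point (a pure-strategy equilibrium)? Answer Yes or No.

No

Row minima: U → -1, D → -6; maximin = -1.
Column maxima: b1 → 9, b2 → 1; minimax = 1.
-1 ≠ 1, so no pure-strategy equilibrium exists.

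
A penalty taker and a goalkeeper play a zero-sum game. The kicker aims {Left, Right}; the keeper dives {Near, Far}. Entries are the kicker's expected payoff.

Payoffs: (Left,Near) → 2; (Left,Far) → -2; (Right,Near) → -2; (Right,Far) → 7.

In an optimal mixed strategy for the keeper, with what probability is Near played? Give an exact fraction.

Row minima: Left → -2, Right → -2; maximin = -2.
Column maxima: Near → 2, Far → 7; minimax = 2.
-2 ≠ 2, so there is no saddle point; optimal play is mixed.
Let the kicker play Left with probability p. Expected payoff against Near: 2p + (-2)(1−p) = 4p − 2; against Far: (-2)p + 7(1−p) = −9p + 7.
Setting these equal: 4p − 2 = −9p + 7 ⇒ 13p = 9 ⇒ p = 9/13, and the value is (4)·(9/13) − 2 = 10/13.
For the keeper: with q = P(Near), equating Left's and Right's payoffs gives 4q − 2 = −9q + 7 ⇒ q = 9/13.

9/13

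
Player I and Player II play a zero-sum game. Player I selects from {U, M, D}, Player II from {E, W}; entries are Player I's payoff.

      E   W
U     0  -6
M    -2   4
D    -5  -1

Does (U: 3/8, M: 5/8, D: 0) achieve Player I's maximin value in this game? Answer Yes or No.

No

Against E this mix gives (3/8)·0 + (5/8)·(-2) = -5/4.
Against W this mix gives (3/8)·(-6) + (5/8)·4 = 1/4.
Player II will play E, holding Player I to -5/4. Shifting weight toward the row that does better against E would raise this floor (the equalizing mix achieves -1 against both E and W), so the proposed strategy is not optimal.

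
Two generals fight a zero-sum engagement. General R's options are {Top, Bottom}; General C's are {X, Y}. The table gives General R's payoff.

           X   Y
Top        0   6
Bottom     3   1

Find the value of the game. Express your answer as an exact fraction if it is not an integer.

Row minima: Top → 0, Bottom → 1; maximin = 1.
Column maxima: X → 3, Y → 6; minimax = 3.
1 ≠ 3, so there is no saddle point; optimal play is mixed.
Let General R play Top with probability p. Expected payoff against X: 0p + 3(1−p) = −3p + 3; against Y: 6p + 1(1−p) = 5p + 1.
Setting these equal: −3p + 3 = 5p + 1 ⇒ −8p = -2 ⇒ p = 1/4, and the value is (-3)·(1/4) + 3 = 9/4.
For General C: with q = P(X), equating Top's and Bottom's payoffs gives −6q + 6 = 2q + 1 ⇒ q = 5/8.

9/4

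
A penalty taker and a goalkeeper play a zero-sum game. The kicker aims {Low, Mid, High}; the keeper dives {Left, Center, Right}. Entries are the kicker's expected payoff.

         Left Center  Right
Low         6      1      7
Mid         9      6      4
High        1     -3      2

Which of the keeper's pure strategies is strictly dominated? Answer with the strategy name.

Center holds the kicker's payoff strictly below Left in every row: 1 < 6, 6 < 9, -3 < 1.
So Left is strictly dominated for the keeper.

Left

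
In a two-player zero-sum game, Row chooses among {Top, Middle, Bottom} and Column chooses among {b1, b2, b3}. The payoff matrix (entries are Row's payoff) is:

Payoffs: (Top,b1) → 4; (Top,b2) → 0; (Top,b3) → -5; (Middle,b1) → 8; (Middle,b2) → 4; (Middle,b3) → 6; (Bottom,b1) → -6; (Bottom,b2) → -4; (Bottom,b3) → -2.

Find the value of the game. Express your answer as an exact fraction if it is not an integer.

Row minima: Top → -5, Middle → 4, Bottom → -6; maximin = 4.
Column maxima: b1 → 8, b2 → 4, b3 → 6; minimax = 4.
Since maximin = minimax = 4, there is a saddle point and the value is 4.

4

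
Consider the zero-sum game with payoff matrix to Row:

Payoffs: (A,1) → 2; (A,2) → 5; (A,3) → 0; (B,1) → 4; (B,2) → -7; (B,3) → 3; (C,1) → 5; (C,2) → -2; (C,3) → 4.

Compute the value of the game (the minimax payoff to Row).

20/11

Row minima: A → 0, B → -7, C → -2; maximin = 0.
Column maxima: 1 → 5, 2 → 5, 3 → 4; minimax = 4.
0 ≠ 4, so there is no saddle point; optimal play is mixed.
B is strictly dominated by C, so Row never plays it.
1 is strictly dominated by 3 (it gives Row strictly more in every row), so Column never plays it.
On the remaining 2×2 (A, C vs 2, 3):
Let Row play A with probability p. Expected payoff against 2: 5p + (-2)(1−p) = 7p − 2; against 3: 0p + 4(1−p) = −4p + 4.
Setting these equal: 7p − 2 = −4p + 4 ⇒ 11p = 6 ⇒ p = 6/11, and the value is (7)·(6/11) − 2 = 20/11.
For Column: with q = P(2), equating A's and C's payoffs gives 5q = −6q + 4 ⇒ q = 4/11.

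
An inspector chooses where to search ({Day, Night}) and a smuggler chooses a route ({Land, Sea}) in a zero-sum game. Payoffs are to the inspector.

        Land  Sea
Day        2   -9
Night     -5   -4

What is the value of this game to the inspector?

-53/12

Row minima: Day → -9, Night → -5; maximin = -5.
Column maxima: Land → 2, Sea → -4; minimax = -4.
-5 ≠ -4, so there is no saddle point; optimal play is mixed.
Let the inspector play Day with probability p. Expected payoff against Land: 2p + (-5)(1−p) = 7p − 5; against Sea: (-9)p + (-4)(1−p) = −5p − 4.
Setting these equal: 7p − 5 = −5p − 4 ⇒ 12p = 1 ⇒ p = 1/12, and the value is (7)·(1/12) − 5 = -53/12.
For the smuggler: with q = P(Land), equating Day's and Night's payoffs gives 11q − 9 = −q − 4 ⇒ q = 5/12.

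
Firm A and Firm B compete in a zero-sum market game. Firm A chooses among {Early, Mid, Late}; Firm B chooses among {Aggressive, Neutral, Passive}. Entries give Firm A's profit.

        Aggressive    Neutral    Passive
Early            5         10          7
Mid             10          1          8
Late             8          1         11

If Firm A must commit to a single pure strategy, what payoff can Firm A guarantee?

Row minima: Early → 5, Mid → 1, Late → 1.
The best of these is 5.

5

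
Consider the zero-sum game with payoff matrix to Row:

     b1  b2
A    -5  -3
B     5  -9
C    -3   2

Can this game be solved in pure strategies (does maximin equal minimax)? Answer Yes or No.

Row minima: A → -5, B → -9, C → -3; maximin = -3.
Column maxima: b1 → 5, b2 → 2; minimax = 2.
-3 ≠ 2, so no pure-strategy equilibrium exists.

No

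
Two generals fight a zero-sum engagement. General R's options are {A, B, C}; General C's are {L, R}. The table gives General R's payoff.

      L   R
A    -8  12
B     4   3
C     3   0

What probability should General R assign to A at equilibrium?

1/21

Row minima: A → -8, B → 3, C → 0; maximin = 3.
Column maxima: L → 4, R → 12; minimax = 4.
3 ≠ 4, so there is no saddle point; optimal play is mixed.
C is strictly dominated by B, so General R never plays it.
On the remaining 2×2 (A, B vs L, R):
Let General R play A with probability p. Expected payoff against L: (-8)p + 4(1−p) = −12p + 4; against R: 12p + 3(1−p) = 9p + 3.
Setting these equal: −12p + 4 = 9p + 3 ⇒ −21p = -1 ⇒ p = 1/21, and the value is (-12)·(1/21) + 4 = 24/7.
For General C: with q = P(L), equating A's and B's payoffs gives −20q + 12 = q + 3 ⇒ q = 3/7.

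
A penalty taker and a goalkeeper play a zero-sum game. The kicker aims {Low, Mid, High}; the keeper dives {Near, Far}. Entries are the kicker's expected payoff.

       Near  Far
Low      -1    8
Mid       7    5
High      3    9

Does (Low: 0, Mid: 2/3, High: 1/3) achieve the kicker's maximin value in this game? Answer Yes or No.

Against Near this mix gives (2/3)·7 + (1/3)·3 = 17/3.
Against Far this mix gives (2/3)·5 + (1/3)·9 = 19/3.
The keeper will play Near, holding the kicker to 17/3. Shifting weight toward the row that does better against Near would raise this floor (the equalizing mix achieves 6 against both Near and Far), so the proposed strategy is not optimal.

No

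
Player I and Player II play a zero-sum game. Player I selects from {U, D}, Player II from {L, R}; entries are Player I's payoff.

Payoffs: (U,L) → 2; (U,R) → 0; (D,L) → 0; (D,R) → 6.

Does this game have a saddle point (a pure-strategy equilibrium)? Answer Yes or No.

Row minima: U → 0, D → 0; maximin = 0.
Column maxima: L → 2, R → 6; minimax = 2.
0 ≠ 2, so no pure-strategy equilibrium exists.

No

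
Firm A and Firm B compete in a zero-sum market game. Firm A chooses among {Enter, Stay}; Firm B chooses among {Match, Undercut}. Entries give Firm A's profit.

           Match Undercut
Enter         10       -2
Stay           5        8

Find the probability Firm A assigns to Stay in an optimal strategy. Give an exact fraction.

Row minima: Enter → -2, Stay → 5; maximin = 5.
Column maxima: Match → 10, Undercut → 8; minimax = 8.
5 ≠ 8, so there is no saddle point; optimal play is mixed.
Let Firm A play Enter with probability p. Expected payoff against Match: 10p + 5(1−p) = 5p + 5; against Undercut: (-2)p + 8(1−p) = −10p + 8.
Setting these equal: 5p + 5 = −10p + 8 ⇒ 15p = 3 ⇒ p = 1/5, and the value is (5)·(1/5) + 5 = 6.
For Firm B: with q = P(Match), equating Enter's and Stay's payoffs gives 12q − 2 = −3q + 8 ⇒ q = 2/3.

4/5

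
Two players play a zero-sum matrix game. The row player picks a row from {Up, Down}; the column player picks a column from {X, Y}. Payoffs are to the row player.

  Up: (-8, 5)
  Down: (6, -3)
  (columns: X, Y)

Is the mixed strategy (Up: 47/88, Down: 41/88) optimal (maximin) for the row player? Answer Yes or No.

No

Against X this mix gives (47/88)·(-8) + (41/88)·6 = -65/44.
Against Y this mix gives (47/88)·5 + (41/88)·(-3) = 14/11.
The column player will play X, holding the row player to -65/44. Shifting weight toward the row that does better against X would raise this floor (the equalizing mix achieves 3/11 against both X and Y), so the proposed strategy is not optimal.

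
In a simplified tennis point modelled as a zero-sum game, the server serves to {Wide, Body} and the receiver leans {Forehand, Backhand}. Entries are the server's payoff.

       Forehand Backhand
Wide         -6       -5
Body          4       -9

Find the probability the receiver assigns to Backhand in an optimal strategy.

Row minima: Wide → -6, Body → -9; maximin = -6.
Column maxima: Forehand → 4, Backhand → -5; minimax = -5.
-6 ≠ -5, so there is no saddle point; optimal play is mixed.
Let the server play Wide with probability p. Expected payoff against Forehand: (-6)p + 4(1−p) = −10p + 4; against Backhand: (-5)p + (-9)(1−p) = 4p − 9.
Setting these equal: −10p + 4 = 4p − 9 ⇒ −14p = -13 ⇒ p = 13/14, and the value is (-10)·(13/14) + 4 = -37/7.
For the receiver: with q = P(Forehand), equating Wide's and Body's payoffs gives −q − 5 = 13q − 9 ⇒ q = 2/7.

5/7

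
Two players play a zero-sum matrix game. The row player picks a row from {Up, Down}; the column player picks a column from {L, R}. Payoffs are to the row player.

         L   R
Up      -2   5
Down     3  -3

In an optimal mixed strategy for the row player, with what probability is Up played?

6/13

Row minima: Up → -2, Down → -3; maximin = -2.
Column maxima: L → 3, R → 5; minimax = 3.
-2 ≠ 3, so there is no saddle point; optimal play is mixed.
Let the row player play Up with probability p. Expected payoff against L: (-2)p + 3(1−p) = −5p + 3; against R: 5p + (-3)(1−p) = 8p − 3.
Setting these equal: −5p + 3 = 8p − 3 ⇒ −13p = -6 ⇒ p = 6/13, and the value is (-5)·(6/13) + 3 = 9/13.
For the column player: with q = P(L), equating Up's and Down's payoffs gives −7q + 5 = 6q − 3 ⇒ q = 8/13.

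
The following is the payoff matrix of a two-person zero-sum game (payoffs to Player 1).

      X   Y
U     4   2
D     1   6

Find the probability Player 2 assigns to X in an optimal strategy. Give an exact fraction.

4/7

Row minima: U → 2, D → 1; maximin = 2.
Column maxima: X → 4, Y → 6; minimax = 4.
2 ≠ 4, so there is no saddle point; optimal play is mixed.
Let Player 1 play U with probability p. Expected payoff against X: 4p + 1(1−p) = 3p + 1; against Y: 2p + 6(1−p) = −4p + 6.
Setting these equal: 3p + 1 = −4p + 6 ⇒ 7p = 5 ⇒ p = 5/7, and the value is (3)·(5/7) + 1 = 22/7.
For Player 2: with q = P(X), equating U's and D's payoffs gives 2q + 2 = −5q + 6 ⇒ q = 4/7.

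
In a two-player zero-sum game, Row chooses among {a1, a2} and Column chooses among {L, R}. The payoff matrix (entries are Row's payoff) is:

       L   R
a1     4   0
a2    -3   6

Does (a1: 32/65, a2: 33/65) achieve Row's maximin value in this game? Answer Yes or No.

Against L this mix gives (32/65)·4 + (33/65)·(-3) = 29/65.
Against R this mix gives (32/65)·0 + (33/65)·6 = 198/65.
Column will play L, holding Row to 29/65. Shifting weight toward the row that does better against L would raise this floor (the equalizing mix achieves 24/13 against both L and R), so the proposed strategy is not optimal.

No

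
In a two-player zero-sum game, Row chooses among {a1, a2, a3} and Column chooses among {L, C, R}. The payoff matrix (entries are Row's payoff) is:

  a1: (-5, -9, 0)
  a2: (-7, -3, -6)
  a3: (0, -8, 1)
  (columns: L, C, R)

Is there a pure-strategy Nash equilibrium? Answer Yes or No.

Row minima: a1 → -9, a2 → -7, a3 → -8; maximin = -7.
Column maxima: L → 0, C → -3, R → 1; minimax = -3.
-7 ≠ -3, so no pure-strategy equilibrium exists.

No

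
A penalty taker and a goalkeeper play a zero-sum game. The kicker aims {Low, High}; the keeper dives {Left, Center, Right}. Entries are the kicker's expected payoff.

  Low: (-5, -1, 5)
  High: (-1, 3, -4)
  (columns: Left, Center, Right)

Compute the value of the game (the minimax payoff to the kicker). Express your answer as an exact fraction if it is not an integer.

-25/13

Row minima: Low → -5, High → -4; maximin = -4.
Column maxima: Left → -1, Center → 3, Right → 5; minimax = -1.
-4 ≠ -1, so there is no saddle point; optimal play is mixed.
Center is strictly dominated by Left (it gives the kicker strictly more in every row), so the keeper never plays it.
On the remaining 2×2 (Low, High vs Left, Right):
Let the kicker play Low with probability p. Expected payoff against Left: (-5)p + (-1)(1−p) = −4p − 1; against Right: 5p + (-4)(1−p) = 9p − 4.
Setting these equal: −4p − 1 = 9p − 4 ⇒ −13p = -3 ⇒ p = 3/13, and the value is (-4)·(3/13) − 1 = -25/13.
For the keeper: with q = P(Left), equating Low's and High's payoffs gives −10q + 5 = 3q − 4 ⇒ q = 9/13.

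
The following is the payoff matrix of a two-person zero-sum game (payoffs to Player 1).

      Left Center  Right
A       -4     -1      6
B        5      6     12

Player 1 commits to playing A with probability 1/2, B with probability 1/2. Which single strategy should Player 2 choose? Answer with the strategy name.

Left

If Player 2 plays Left, Player 1's expected payoff is (1/2)·(-4) + (1/2)·5 = 1/2.
If Player 2 plays Center, Player 1's expected payoff is (1/2)·(-1) + (1/2)·6 = 5/2.
If Player 2 plays Right, Player 1's expected payoff is (1/2)·6 + (1/2)·12 = 9.
Player 2 minimizes Player 1's payoff; the smallest is 1/2, so the best response is Left.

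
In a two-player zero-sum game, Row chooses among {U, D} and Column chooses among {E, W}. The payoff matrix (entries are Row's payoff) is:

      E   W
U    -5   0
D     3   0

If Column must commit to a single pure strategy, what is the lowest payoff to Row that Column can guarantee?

Column maxima: E → 3, W → 0.
The smallest of these is 0.

0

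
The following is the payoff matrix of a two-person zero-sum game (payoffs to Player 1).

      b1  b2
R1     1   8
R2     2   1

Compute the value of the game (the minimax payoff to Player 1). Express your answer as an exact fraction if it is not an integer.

Row minima: R1 → 1, R2 → 1; maximin = 1.
Column maxima: b1 → 2, b2 → 8; minimax = 2.
1 ≠ 2, so there is no saddle point; optimal play is mixed.
Let Player 1 play R1 with probability p. Expected payoff against b1: 1p + 2(1−p) = −p + 2; against b2: 8p + 1(1−p) = 7p + 1.
Setting these equal: −p + 2 = 7p + 1 ⇒ −8p = -1 ⇒ p = 1/8, and the value is (-1)·(1/8) + 2 = 15/8.
For Player 2: with q = P(b1), equating R1's and R2's payoffs gives −7q + 8 = q + 1 ⇒ q = 7/8.

15/8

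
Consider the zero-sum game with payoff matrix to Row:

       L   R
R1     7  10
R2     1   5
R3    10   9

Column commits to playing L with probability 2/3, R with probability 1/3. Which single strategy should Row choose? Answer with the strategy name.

Expected payoff of R1: (2/3)·7 + (1/3)·10 = 8.
Expected payoff of R2: (2/3)·1 + (1/3)·5 = 7/3.
Expected payoff of R3: (2/3)·10 + (1/3)·9 = 29/3.
The largest is 29/3, so Row's best response is R3.

R3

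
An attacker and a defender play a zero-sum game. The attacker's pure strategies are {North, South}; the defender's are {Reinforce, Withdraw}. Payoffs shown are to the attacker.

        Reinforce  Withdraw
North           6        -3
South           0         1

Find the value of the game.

3/5

Row minima: North → -3, South → 0; maximin = 0.
Column maxima: Reinforce → 6, Withdraw → 1; minimax = 1.
0 ≠ 1, so there is no saddle point; optimal play is mixed.
Let the attacker play North with probability p. Expected payoff against Reinforce: 6p + 0(1−p) = 6p; against Withdraw: (-3)p + 1(1−p) = −4p + 1.
Setting these equal: 6p = −4p + 1 ⇒ 10p = 1 ⇒ p = 1/10, and the value is (6)·(1/10) = 3/5.
For the defender: with q = P(Reinforce), equating North's and South's payoffs gives 9q − 3 = −q + 1 ⇒ q = 2/5.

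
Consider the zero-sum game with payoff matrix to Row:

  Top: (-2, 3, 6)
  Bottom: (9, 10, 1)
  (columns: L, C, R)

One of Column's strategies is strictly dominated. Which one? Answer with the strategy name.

L holds Row's payoff strictly below C in every row: -2 < 3, 9 < 10.
So C is strictly dominated for Column.

C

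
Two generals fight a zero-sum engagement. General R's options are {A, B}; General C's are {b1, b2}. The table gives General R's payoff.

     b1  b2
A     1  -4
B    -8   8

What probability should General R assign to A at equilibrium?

Row minima: A → -4, B → -8; maximin = -4.
Column maxima: b1 → 1, b2 → 8; minimax = 1.
-4 ≠ 1, so there is no saddle point; optimal play is mixed.
Let General R play A with probability p. Expected payoff against b1: 1p + (-8)(1−p) = 9p − 8; against b2: (-4)p + 8(1−p) = −12p + 8.
Setting these equal: 9p − 8 = −12p + 8 ⇒ 21p = 16 ⇒ p = 16/21, and the value is (9)·(16/21) − 8 = -8/7.
For General C: with q = P(b1), equating A's and B's payoffs gives 5q − 4 = −16q + 8 ⇒ q = 4/7.

16/21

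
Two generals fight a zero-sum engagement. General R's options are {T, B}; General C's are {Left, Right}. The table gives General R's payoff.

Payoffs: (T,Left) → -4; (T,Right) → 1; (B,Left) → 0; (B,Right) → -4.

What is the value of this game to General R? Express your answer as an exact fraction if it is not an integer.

-16/9

Row minima: T → -4, B → -4; maximin = -4.
Column maxima: Left → 0, Right → 1; minimax = 0.
-4 ≠ 0, so there is no saddle point; optimal play is mixed.
Let General R play T with probability p. Expected payoff against Left: (-4)p + 0(1−p) = −4p; against Right: 1p + (-4)(1−p) = 5p − 4.
Setting these equal: −4p = 5p − 4 ⇒ −9p = -4 ⇒ p = 4/9, and the value is (-4)·(4/9) = -16/9.
For General C: with q = P(Left), equating T's and B's payoffs gives −5q + 1 = 4q − 4 ⇒ q = 5/9.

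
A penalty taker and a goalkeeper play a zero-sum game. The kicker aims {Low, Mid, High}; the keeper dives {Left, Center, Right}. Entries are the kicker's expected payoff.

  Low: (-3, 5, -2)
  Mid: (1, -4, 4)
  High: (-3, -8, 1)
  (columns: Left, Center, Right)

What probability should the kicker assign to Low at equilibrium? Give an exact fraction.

5/13

Row minima: Low → -3, Mid → -4, High → -8; maximin = -3.
Column maxima: Left → 1, Center → 5, Right → 4; minimax = 1.
-3 ≠ 1, so there is no saddle point; optimal play is mixed.
High is strictly dominated by Mid, so the kicker never plays it.
Right is strictly dominated by Left (it gives the kicker strictly more in every row), so the keeper never plays it.
On the remaining 2×2 (Low, Mid vs Left, Center):
Let the kicker play Low with probability p. Expected payoff against Left: (-3)p + 1(1−p) = −4p + 1; against Center: 5p + (-4)(1−p) = 9p − 4.
Setting these equal: −4p + 1 = 9p − 4 ⇒ −13p = -5 ⇒ p = 5/13, and the value is (-4)·(5/13) + 1 = -7/13.
For the keeper: with q = P(Left), equating Low's and Mid's payoffs gives −8q + 5 = 5q − 4 ⇒ q = 9/13.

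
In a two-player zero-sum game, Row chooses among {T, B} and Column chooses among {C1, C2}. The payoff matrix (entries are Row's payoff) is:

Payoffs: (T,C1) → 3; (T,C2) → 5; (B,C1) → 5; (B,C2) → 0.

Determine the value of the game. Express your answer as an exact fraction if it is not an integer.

Row minima: T → 3, B → 0; maximin = 3.
Column maxima: C1 → 5, C2 → 5; minimax = 5.
3 ≠ 5, so there is no saddle point; optimal play is mixed.
Let Row play T with probability p. Expected payoff against C1: 3p + 5(1−p) = −2p + 5; against C2: 5p + 0(1−p) = 5p.
Setting these equal: −2p + 5 = 5p ⇒ −7p = -5 ⇒ p = 5/7, and the value is (-2)·(5/7) + 5 = 25/7.
For Column: with q = P(C1), equating T's and B's payoffs gives −2q + 5 = 5q ⇒ q = 5/7.

25/7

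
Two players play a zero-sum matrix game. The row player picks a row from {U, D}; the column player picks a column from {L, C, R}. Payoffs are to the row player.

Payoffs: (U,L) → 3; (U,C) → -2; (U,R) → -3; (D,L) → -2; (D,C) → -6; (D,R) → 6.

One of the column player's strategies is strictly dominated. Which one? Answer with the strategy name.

L

C holds the row player's payoff strictly below L in every row: -2 < 3, -6 < -2.
So L is strictly dominated for the column player.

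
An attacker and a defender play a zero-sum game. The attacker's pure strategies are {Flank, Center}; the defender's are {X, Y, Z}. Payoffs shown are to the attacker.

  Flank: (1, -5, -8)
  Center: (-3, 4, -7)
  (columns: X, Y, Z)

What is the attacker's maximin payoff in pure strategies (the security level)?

Row minima: Flank → -8, Center → -7.
The best of these is -7.

-7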